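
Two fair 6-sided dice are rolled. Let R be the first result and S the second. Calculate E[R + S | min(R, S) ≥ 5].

P(min(R, S) ≥ 5) = 1/9.
Summing (R+S)·P(x,y) over outcomes with min(R, S) ≥ 5 gives 11/9.
E[R + S | min(R, S) ≥ 5] = (11/9) / (1/9) = 11.

11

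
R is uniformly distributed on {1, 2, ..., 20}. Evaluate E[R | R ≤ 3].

2

Given R ≤ 3, R is equally likely to be any of {1, 2, 3}.
E[R | R ≤ 3] = (1 + 2 + 3) / 3 = 2.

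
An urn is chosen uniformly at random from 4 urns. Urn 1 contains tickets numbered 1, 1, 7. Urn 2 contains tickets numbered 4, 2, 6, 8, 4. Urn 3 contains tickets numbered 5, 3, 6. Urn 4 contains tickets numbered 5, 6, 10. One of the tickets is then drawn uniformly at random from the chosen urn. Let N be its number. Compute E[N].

73/15

E[N | urn 1] = (1+1+7)/3 = 3.
E[N | urn 2] = (4+2+6+8+4)/5 = 24/5.
E[N | urn 3] = (5+3+6)/3 = 14/3.
E[N | urn 4] = (5+6+10)/3 = 7.
E[N] = (1/4)·(3) + (1/4)·(24/5) + (1/4)·(14/3) + (1/4)·(7) = 73/15.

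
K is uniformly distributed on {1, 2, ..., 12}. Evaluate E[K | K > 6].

Given K > 6, K is equally likely to be any of {7, 8, 9, 10, 11, 12}.
E[K | K > 6] = (7 + 8 + 9 + 10 + 11 + 12) / 6 = 19/2.

19/2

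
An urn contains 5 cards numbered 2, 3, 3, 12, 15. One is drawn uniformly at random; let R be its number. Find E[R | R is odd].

P(R is odd) = 3/5.
Σ over the event: 3·2/5 + 15·1/5 = 21/5.
E[R | R is odd] = (21/5) / (3/5) = 7.

7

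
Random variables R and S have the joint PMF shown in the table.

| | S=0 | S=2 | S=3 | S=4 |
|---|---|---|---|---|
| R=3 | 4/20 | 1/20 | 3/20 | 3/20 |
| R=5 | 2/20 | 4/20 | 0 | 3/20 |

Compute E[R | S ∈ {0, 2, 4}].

P(S ∈ {0, 2, 4}) = 17/20.
Σ R·P over the event = 3·(4/20) + 3·(1/20) + 3·(3/20) + 5·(2/20) + 5·(4/20) + 5·(3/20) = 69/20.
E[R | S ∈ {0, 2, 4}] = (69/20) / (17/20) = 69/17.

69/17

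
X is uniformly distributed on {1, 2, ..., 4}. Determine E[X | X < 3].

Given X < 3, X is equally likely to be any of {1, 2}.
E[X | X < 3] = (1 + 2) / 2 = 3/2.

3/2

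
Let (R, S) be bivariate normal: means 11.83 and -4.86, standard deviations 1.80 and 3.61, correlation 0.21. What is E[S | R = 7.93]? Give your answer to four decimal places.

E[S | R=x] = μ_S + ρ(σ_S/σ_R)(x − μ_R) for jointly normal variables.
E[S | R=7.93] = -4.86 + (0.21)·(3.61/1.80)·(7.93 − (11.83)) = -4.86 + (0.42117)·(-3.9) = -6.5026.

-6.5026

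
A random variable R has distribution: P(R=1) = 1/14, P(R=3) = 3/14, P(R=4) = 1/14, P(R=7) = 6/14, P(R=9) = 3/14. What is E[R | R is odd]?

P(R is odd) = 13/14.
Σ over the event: 1·1/14 + 3·3/14 + 7·3/7 + 9·3/14 = 79/14.
E[R | R is odd] = (79/14) / (13/14) = 79/13.

79/13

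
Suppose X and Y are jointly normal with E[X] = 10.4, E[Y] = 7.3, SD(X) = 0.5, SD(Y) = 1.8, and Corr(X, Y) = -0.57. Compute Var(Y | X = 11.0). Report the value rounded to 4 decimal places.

2.1873

Var(Y | X=x) = (1 − ρ²)·σ_Y².
Var(Y | X=11.0) = (1.8)²·(1 − (-0.57)²) = 3.24·0.6751 = 2.1873.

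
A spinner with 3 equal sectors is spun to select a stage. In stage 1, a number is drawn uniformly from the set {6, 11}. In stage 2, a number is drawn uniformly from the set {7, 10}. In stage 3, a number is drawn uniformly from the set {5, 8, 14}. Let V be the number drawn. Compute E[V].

E[V | stage 1] = (6+11)/2 = 17/2.
E[V | stage 2] = (7+10)/2 = 17/2.
E[V | stage 3] = (5+8+14)/3 = 9.
E[V] = (1/3)·(17/2) + (1/3)·(17/2) + (1/3)·(9) = 26/3.

26/3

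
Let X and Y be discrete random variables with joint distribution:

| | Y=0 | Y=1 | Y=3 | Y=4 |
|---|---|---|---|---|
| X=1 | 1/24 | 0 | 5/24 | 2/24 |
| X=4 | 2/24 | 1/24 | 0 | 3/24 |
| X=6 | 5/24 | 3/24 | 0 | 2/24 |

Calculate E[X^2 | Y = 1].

P(Y = 1) = 1/6.
Summing X^2·P(X=x,Y=y) over the conditioning event gives 31/6.
E[X^2 | Y = 1] = (31/6) / (1/6) = 31.

31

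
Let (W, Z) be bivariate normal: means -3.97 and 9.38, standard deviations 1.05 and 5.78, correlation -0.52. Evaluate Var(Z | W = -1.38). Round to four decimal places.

24.3748

The conditional variance in a bivariate normal is σ_Z²(1 − ρ²), independent of x.
Var(Z | W=-1.38) = (5.78)²·(1 − (-0.52)²) = 33.4084·0.7296 = 24.3748.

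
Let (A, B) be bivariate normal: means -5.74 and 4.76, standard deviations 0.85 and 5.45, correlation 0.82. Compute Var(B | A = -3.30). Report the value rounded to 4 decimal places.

9.7305

For a bivariate normal, Var(B | A=x) = σ_B²(1 − ρ²).
Var(B | A=-3.30) = (5.45)²·(1 − (0.82)²) = 29.7025·0.3276 = 9.7305.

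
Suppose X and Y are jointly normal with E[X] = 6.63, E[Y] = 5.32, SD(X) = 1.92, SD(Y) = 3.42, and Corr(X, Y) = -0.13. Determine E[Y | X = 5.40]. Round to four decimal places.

5.6048

E[Y | X=x] = μ_Y + ρ(σ_Y/σ_X)(x − μ_X) for jointly normal variables.
E[Y | X=5.40] = 5.32 + (-0.13)·(3.42/1.92)·(5.40 − (6.63)) = 5.32 + (-0.23156)·(-1.23) = 5.6048.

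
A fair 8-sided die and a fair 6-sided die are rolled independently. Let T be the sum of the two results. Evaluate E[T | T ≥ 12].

P(T ≥ 12) = 1/8.
Σ over the event: 12·1/16 + 13·1/24 + 14·1/48 = 19/12.
E[T | T ≥ 12] = (19/12) / (1/8) = 38/3.

38/3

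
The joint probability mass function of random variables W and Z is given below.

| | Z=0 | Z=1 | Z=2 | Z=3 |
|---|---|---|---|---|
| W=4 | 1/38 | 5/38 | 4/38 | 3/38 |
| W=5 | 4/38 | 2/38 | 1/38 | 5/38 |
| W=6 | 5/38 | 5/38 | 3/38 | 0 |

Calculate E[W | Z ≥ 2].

19/4

P(Z ≥ 2) = 8/19.
Summing W·P(W=x,Z=y) over the conditioning event gives 2.
E[W | Z ≥ 2] = (2) / (8/19) = 19/4.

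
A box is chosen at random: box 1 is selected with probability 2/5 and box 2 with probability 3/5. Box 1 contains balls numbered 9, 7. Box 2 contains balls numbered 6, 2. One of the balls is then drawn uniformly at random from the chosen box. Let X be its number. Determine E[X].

E[X | box 1] = (9+7)/2 = 8.
E[X | box 2] = (6+2)/2 = 4.
E[X] = (2/5)·(8) + (3/5)·(4) = 28/5.

28/5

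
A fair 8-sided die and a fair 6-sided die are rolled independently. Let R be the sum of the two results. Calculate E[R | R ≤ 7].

P(R ≤ 7) = 7/16.
Σ over the event: 2·1/48 + 3·1/24 + 4·1/16 + 5·1/12 + 6·5/48 + 7·1/8 = 7/3.
E[R | R ≤ 7] = (7/3) / (7/16) = 16/3.

16/3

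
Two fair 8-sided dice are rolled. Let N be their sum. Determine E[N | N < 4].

8/3

P(N < 4) = 3/64.
Σ over the event: 2·1/64 + 3·1/32 = 1/8.
E[N | N < 4] = (1/8) / (3/64) = 8/3.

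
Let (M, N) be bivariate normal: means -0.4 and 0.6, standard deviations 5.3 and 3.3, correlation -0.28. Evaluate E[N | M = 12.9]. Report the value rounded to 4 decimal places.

-1.7187

The regression of N on M has slope ρ·σ_N/σ_M and passes through (μ_M, μ_N).
E[N | M=12.9] = 0.6 + (-0.28)·(3.3/5.3)·(12.9 − (-0.4)) = 0.6 + (-0.17434)·(13.3) = -1.7187.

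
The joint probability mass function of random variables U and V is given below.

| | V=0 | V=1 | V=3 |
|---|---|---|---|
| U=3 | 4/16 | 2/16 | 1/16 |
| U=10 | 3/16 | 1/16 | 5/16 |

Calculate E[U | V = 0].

P(V = 0) = 7/16.
Summing U·P(U=x,V=y) over the conditioning event gives 21/8.
E[U | V = 0] = (21/8) / (7/16) = 6.

6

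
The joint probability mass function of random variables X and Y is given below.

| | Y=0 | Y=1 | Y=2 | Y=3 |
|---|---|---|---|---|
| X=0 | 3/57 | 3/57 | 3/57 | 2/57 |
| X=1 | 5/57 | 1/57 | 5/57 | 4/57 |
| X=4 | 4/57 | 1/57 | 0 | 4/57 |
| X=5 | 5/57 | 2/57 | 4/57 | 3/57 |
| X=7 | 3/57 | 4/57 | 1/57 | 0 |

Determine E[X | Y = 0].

P(Y = 0) = 20/57.
Σ X·P over the event = 0·(3/57) + 1·(5/57) + 4·(4/57) + 5·(5/57) + 7·(3/57) = 67/57.
E[X | Y = 0] = (67/57) / (20/57) = 67/20.

67/20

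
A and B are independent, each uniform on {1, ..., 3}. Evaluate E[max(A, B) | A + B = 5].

Outcomes with A + B = 5: (2,3), (3,2), each with probability 1/9.
E[max(A, B) | A + B = 5] = (3 + 3) / 2 = 3.

3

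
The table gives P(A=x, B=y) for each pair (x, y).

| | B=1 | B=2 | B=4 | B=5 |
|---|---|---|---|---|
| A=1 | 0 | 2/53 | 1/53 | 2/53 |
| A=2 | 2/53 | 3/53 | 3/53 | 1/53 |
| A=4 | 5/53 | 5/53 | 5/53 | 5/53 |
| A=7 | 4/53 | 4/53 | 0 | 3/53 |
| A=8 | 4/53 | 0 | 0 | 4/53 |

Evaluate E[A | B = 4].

P(B = 4) = 9/53.
Σ A·P over the event = 1·(1/53) + 2·(3/53) + 4·(5/53) = 27/53.
E[A | B = 4] = (27/53) / (9/53) = 3.

3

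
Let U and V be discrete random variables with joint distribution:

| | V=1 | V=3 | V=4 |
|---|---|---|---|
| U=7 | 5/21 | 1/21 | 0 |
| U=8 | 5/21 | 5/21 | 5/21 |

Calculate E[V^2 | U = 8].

26/3

P(U = 8) = 5/7.
Σ V^2·P over the event = 1·(5/21) + 9·(5/21) + 16·(5/21) = 130/21.
E[V^2 | U = 8] = (130/21) / (5/7) = 26/3.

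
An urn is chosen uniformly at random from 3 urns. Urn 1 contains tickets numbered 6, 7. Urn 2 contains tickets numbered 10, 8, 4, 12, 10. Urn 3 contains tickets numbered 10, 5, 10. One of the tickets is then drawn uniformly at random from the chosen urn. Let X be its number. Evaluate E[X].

709/90

E[X | urn 1] = (6+7)/2 = 13/2.
E[X | urn 2] = (10+8+4+12+10)/5 = 44/5.
E[X | urn 3] = (10+5+10)/3 = 25/3.
E[X] = (1/3)·(13/2) + (1/3)·(44/5) + (1/3)·(25/3) = 709/90.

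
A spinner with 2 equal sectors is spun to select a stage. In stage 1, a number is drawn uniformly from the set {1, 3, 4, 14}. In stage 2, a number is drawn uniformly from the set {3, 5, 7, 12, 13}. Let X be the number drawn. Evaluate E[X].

27/4

E[X | stage 1] = (1+3+4+14)/4 = 11/2.
E[X | stage 2] = (3+5+7+12+13)/5 = 8.
E[X] = (1/2)·(11/2) + (1/2)·(8) = 27/4.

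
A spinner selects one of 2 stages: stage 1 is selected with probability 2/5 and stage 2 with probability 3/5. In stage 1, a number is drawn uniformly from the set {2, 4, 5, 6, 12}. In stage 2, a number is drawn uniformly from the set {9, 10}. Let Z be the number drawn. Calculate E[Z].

E[Z | stage 1] = (2+4+5+6+12)/5 = 29/5.
E[Z | stage 2] = (9+10)/2 = 19/2.
By the law of total expectation,
E[Z] = (2/5)·(29/5) + (3/5)·(19/2) = 401/50.

401/50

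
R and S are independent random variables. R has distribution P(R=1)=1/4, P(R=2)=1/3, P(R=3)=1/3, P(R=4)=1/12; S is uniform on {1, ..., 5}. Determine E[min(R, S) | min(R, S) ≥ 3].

P(min(R, S) ≥ 3) = 1/4.
Summing min(R,S)·P(x,y) over outcomes with min(R, S) ≥ 3 gives 47/60.
E[min(R, S) | min(R, S) ≥ 3] = (47/60) / (1/4) = 47/15.

47/15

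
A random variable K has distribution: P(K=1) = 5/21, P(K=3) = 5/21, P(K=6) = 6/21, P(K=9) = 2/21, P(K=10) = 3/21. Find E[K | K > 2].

99/16

P(K > 2) = 16/21.
Σ over the event: 3·5/21 + 6·2/7 + 9·2/21 + 10·1/7 = 33/7.
E[K | K > 2] = (33/7) / (16/21) = 99/16.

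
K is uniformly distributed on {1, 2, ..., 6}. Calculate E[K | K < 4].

2

Given K < 4, K is equally likely to be any of {1, 2, 3}.
E[K | K < 4] = (1 + 2 + 3) / 3 = 2.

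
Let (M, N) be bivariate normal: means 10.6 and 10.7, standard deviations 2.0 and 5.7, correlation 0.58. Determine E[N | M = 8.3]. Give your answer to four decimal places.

For a bivariate normal, E[N | M=x] = μ_N + ρ·(σ_N/σ_M)·(x − μ_M).
E[N | M=8.3] = 10.7 + (0.58)·(5.7/2.0)·(8.3 − (10.6)) = 10.7 + (1.653)·(-2.3) = 6.8981.

6.8981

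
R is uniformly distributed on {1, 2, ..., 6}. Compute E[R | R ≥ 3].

Given R ≥ 3, R is equally likely to be any of {3, 4, 5, 6}.
E[R | R ≥ 3] = (3 + 4 + 5 + 6) / 4 = 9/2.

9/2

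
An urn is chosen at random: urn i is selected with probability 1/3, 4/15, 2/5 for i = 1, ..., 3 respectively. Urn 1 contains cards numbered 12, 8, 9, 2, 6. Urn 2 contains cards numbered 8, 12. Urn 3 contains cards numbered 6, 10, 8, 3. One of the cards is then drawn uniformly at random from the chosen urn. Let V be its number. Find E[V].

47/6

E[V | urn 1] = (12+8+9+2+6)/5 = 37/5.
E[V | urn 2] = (8+12)/2 = 10.
E[V | urn 3] = (6+10+8+3)/4 = 27/4.
E[V] = (1/3)·(37/5) + (4/15)·(10) + (2/5)·(27/4) = 47/6.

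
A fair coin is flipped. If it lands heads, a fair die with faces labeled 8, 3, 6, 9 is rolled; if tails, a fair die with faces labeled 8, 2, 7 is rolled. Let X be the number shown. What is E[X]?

73/12

E[X | heads] = (8+3+6+9)/4 = 13/2.
E[X | tails] = (8+2+7)/3 = 17/3.
By the law of total expectation,
E[X] = (1/2)·(13/2) + (1/2)·(17/3) = 73/12.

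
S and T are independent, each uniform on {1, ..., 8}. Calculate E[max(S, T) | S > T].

6

P(S > T) = 7/16.
Summing max(S,T)·P(x,y) over outcomes with S > T gives 21/8.
E[max(S, T) | S > T] = (21/8) / (7/16) = 6.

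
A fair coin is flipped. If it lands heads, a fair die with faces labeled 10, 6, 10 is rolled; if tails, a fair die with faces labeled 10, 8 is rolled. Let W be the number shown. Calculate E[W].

E[W | heads] = (10+6+10)/3 = 26/3.
E[W | tails] = (10+8)/2 = 9.
E[W] = (1/2)·(26/3) + (1/2)·(9) = 53/6.

53/6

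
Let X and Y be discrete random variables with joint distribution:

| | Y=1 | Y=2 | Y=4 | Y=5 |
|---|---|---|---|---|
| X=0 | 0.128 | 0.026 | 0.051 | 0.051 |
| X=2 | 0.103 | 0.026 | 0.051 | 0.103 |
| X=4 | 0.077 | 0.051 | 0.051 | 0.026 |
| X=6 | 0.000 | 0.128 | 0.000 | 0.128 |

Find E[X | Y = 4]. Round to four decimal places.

2.0000

P(Y = 4) = 0.153.
Σ X·P over the event = 0·(0.051) + 2·(0.051) + 4·(0.051) = 0.306.
E[X | Y = 4] = (0.306) / (0.153) = 2.0000.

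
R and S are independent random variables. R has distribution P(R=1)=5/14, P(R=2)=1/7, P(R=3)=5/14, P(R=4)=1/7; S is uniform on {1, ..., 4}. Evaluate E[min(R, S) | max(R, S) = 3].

39/22

P(max(R, S) = 3) = 11/28.
Summing min(R,S)·P(x,y) over outcomes with max(R, S) = 3 gives 39/56.
E[min(R, S) | max(R, S) = 3] = (39/56) / (11/28) = 39/22.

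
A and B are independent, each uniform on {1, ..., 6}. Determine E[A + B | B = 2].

11/2

Outcomes with B = 2: (1,2), (2,2), (3,2), (4,2), (5,2), (6,2), each with probability 1/36.
E[A + B | B = 2] = (3 + 4 + 5 + 6 + 7 + 8) / 6 = 11/2.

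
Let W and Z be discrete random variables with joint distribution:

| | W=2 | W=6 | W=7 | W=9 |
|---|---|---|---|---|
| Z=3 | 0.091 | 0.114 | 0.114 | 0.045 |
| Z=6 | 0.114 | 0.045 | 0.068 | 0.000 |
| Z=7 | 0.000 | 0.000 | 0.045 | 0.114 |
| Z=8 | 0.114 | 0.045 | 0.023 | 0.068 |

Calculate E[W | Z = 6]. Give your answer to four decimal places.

P(Z = 6) = 0.227.
Σ W·P over the event = 2·(0.114) + 6·(0.045) + 7·(0.068) = 0.974.
E[W | Z = 6] = (0.974) / (0.227) = 4.2907.

4.2907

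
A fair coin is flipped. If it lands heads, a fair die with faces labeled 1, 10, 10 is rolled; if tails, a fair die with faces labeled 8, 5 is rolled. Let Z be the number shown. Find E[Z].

27/4

E[Z | heads] = (1+10+10)/3 = 7.
E[Z | tails] = (8+5)/2 = 13/2.
E[Z] = (1/2)·(7) + (1/2)·(13/2) = 27/4.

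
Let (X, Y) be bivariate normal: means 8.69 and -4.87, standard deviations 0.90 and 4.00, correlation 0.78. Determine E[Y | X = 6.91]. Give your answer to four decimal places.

-11.0407

The regression of Y on X has slope ρ·σ_Y/σ_X and passes through (μ_X, μ_Y).
E[Y | X=6.91] = -4.87 + (0.78)·(4.00/0.90)·(6.91 − (8.69)) = -4.87 + (3.4667)·(-1.78) = -11.0407.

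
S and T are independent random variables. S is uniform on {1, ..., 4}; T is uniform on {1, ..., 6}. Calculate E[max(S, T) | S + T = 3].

Outcomes with S + T = 3: (1,2), (2,1), each with probability 1/24.
E[max(S, T) | S + T = 3] = (2 + 2) / 2 = 2.

2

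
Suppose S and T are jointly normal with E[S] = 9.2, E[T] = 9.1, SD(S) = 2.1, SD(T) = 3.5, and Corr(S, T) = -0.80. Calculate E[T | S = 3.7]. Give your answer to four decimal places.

The regression of T on S has slope ρ·σ_T/σ_S and passes through (μ_S, μ_T).
E[T | S=3.7] = 9.1 + (-0.80)·(3.5/2.1)·(3.7 − (9.2)) = 9.1 + (-1.33333)·(-5.5) = 16.4333.

16.4333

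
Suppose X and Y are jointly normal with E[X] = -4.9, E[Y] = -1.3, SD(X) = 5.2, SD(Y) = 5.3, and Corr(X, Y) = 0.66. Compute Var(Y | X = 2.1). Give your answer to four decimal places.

For a bivariate normal, Var(Y | X=x) = σ_Y²(1 − ρ²).
Var(Y | X=2.1) = (5.3)²·(1 − (0.66)²) = 28.09·0.5644 = 15.8540.

15.8540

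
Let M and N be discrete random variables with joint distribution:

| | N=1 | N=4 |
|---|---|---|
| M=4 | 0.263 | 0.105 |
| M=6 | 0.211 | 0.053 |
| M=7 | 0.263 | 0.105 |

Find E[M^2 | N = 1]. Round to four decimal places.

P(N = 1) = 0.737.
Σ M^2·P over the event = 16·(0.263) + 36·(0.211) + 49·(0.263) = 24.691.
E[M^2 | N = 1] = (24.691) / (0.737) = 33.5020.

33.5020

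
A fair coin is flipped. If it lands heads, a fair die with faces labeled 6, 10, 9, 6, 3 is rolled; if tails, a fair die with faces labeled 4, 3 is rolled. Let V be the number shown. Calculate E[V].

E[V | heads] = (6+10+9+6+3)/5 = 34/5.
E[V | tails] = (4+3)/2 = 7/2.
E[V] = (1/2)·(34/5) + (1/2)·(7/2) = 103/20.

103/20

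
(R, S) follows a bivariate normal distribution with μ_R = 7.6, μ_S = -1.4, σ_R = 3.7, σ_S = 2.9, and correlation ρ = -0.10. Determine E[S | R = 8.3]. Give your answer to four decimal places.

E[S | R=x] = μ_S + ρ(σ_S/σ_R)(x − μ_R) for jointly normal variables.
E[S | R=8.3] = -1.4 + (-0.10)·(2.9/3.7)·(8.3 − (7.6)) = -1.4 + (-0.078378)·(0.7) = -1.4549.

-1.4549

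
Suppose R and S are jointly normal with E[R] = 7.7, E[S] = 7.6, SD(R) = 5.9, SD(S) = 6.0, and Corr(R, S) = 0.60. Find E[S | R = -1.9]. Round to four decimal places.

1.7424

For a bivariate normal, E[S | R=x] = μ_S + ρ·(σ_S/σ_R)·(x − μ_R).
E[S | R=-1.9] = 7.6 + (0.60)·(6.0/5.9)·(-1.9 − (7.7)) = 7.6 + (0.61017)·(-9.6) = 1.7424.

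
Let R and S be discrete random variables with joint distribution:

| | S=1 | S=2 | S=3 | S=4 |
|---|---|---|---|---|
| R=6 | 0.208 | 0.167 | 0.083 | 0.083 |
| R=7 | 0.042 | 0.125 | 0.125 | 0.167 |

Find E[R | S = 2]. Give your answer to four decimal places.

P(S = 2) = 0.292.
Σ R·P over the event = 6·(0.167) + 7·(0.125) = 1.877.
E[R | S = 2] = (1.877) / (0.292) = 6.4281.

6.4281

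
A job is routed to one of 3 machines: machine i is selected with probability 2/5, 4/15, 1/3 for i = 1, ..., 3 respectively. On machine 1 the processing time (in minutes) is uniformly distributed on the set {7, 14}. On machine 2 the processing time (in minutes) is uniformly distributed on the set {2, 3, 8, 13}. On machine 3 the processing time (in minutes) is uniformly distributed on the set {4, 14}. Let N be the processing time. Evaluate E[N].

134/15

E[N | machine 1] = (7+14)/2 = 21/2.
E[N | machine 2] = (2+3+8+13)/4 = 13/2.
E[N | machine 3] = (4+14)/2 = 9.
E[N] = (2/5)·(21/2) + (4/15)·(13/2) + (1/3)·(9) = 134/15.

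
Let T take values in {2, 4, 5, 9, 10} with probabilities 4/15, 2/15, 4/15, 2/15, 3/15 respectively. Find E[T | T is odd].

19/3

P(T is odd) = 2/5.
Σ over the event: 5·4/15 + 9·2/15 = 38/15.
E[T | T is odd] = (38/15) / (2/5) = 19/3.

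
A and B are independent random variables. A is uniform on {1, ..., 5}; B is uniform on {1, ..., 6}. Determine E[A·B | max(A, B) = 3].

Outcomes with max(A, B) = 3: (1,3), (2,3), (3,1), (3,2), (3,3), each with probability 1/30.
E[A·B | max(A, B) = 3] = (3 + 6 + 3 + 6 + 9) / 5 = 27/5.

27/5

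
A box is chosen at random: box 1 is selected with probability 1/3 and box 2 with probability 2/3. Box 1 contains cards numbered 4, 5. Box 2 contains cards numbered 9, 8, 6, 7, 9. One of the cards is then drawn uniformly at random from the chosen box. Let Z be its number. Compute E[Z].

E[Z | box 1] = (4+5)/2 = 9/2.
E[Z | box 2] = (9+8+6+7+9)/5 = 39/5.
E[Z] = (1/3)·(9/2) + (2/3)·(39/5) = 67/10.

67/10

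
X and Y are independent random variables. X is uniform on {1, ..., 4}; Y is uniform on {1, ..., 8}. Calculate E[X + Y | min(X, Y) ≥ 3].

9

P(min(X, Y) ≥ 3) = 3/8.
Summing (X+Y)·P(x,y) over outcomes with min(X, Y) ≥ 3 gives 27/8.
E[X + Y | min(X, Y) ≥ 3] = (27/8) / (3/8) = 9.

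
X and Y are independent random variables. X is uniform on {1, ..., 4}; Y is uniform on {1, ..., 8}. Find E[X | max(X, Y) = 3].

Outcomes with max(X, Y) = 3: (1,3), (2,3), (3,1), (3,2), (3,3), each with probability 1/32.
E[X | max(X, Y) = 3] = (1 + 2 + 3 + 3 + 3) / 5 = 12/5.

12/5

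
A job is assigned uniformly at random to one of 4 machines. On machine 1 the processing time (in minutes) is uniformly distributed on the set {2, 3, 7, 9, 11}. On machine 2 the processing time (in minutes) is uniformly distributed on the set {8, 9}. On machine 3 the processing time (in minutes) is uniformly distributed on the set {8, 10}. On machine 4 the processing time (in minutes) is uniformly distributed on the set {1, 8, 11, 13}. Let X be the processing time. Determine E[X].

E[X | machine 1] = (2+3+7+9+11)/5 = 32/5.
E[X | machine 2] = (8+9)/2 = 17/2.
E[X | machine 3] = (8+10)/2 = 9.
E[X | machine 4] = (1+8+11+13)/4 = 33/4.
By the law of total expectation,
E[X] = (1/4)·(32/5) + (1/4)·(17/2) + (1/4)·(9) + (1/4)·(33/4) = 643/80.

643/80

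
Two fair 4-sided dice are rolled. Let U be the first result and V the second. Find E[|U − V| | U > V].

Outcomes with U > V: (2,1), (3,1), (3,2), (4,1), (4,2), (4,3), each with probability 1/16.
E[|U − V| | U > V] = (1 + 2 + 1 + 3 + 2 + 1) / 6 = 5/3.

5/3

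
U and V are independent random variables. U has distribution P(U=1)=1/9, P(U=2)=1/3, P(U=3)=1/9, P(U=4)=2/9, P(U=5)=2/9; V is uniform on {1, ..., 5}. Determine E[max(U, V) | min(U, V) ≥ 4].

P(min(U, V) ≥ 4) = 8/45.
Summing max(U,V)·P(x,y) over outcomes with min(U, V) ≥ 4 gives 38/45.
E[max(U, V) | min(U, V) ≥ 4] = (38/45) / (8/45) = 19/4.

19/4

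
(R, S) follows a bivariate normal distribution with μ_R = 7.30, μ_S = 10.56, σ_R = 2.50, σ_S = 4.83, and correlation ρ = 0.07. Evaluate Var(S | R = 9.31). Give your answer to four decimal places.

23.2146

The conditional variance in a bivariate normal is σ_S²(1 − ρ²), independent of x.
Var(S | R=9.31) = (4.83)²·(1 − (0.07)²) = 23.3289·0.9951 = 23.2146.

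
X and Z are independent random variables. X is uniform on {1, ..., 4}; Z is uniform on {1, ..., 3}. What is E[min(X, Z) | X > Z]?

Outcomes with X > Z: (2,1), (3,1), (3,2), (4,1), (4,2), (4,3), each with probability 1/12.
E[min(X, Z) | X > Z] = (1 + 1 + 2 + 1 + 2 + 3) / 6 = 5/3.

5/3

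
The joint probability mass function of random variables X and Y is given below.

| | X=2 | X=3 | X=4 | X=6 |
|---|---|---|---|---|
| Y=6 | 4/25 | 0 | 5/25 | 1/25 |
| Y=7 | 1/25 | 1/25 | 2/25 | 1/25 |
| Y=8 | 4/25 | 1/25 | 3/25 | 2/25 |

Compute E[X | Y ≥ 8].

P(Y ≥ 8) = 2/5.
Σ X·P over the event = 2·(4/25) + 3·(1/25) + 4·(3/25) + 6·(2/25) = 7/5.
E[X | Y ≥ 8] = (7/5) / (2/5) = 7/2.

7/2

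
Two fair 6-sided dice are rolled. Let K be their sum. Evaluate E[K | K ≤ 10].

218/33

P(K ≤ 10) = 11/12.
E[K | K ≤ 10] = (109/18) / (11/12) = 218/33.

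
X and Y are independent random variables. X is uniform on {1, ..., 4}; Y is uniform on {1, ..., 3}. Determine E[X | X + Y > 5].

Outcomes with X + Y > 5: (3,3), (4,2), (4,3), each with probability 1/12.
E[X | X + Y > 5] = (3 + 4 + 4) / 3 = 11/3.

11/3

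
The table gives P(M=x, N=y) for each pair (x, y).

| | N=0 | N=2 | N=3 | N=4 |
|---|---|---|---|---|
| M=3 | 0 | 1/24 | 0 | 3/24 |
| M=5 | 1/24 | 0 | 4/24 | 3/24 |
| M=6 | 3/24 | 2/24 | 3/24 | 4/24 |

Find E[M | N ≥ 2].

101/20

P(N ≥ 2) = 5/6.
Σ M·P over the event = 3·(1/24) + 3·(3/24) + 5·(4/24) + 5·(3/24) + 6·(2/24) + 6·(3/24) + 6·(4/24) = 101/24.
E[M | N ≥ 2] = (101/24) / (5/6) = 101/20.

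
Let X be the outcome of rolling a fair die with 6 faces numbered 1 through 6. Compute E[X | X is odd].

Given X is odd, X is equally likely to be any of {1, 3, 5}.
E[X | X is odd] = (1 + 3 + 5) / 3 = 3.

3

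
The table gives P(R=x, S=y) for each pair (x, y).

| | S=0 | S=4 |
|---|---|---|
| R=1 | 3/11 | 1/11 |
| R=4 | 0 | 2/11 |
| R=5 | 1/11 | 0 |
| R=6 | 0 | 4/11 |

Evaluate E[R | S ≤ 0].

P(S ≤ 0) = 4/11.
Σ R·P over the event = 1·(3/11) + 5·(1/11) = 8/11.
E[R | S ≤ 0] = (8/11) / (4/11) = 2.

2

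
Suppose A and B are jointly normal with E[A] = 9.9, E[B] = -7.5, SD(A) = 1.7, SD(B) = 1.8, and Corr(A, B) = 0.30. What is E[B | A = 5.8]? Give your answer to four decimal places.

The regression of B on A has slope ρ·σ_B/σ_A and passes through (μ_A, μ_B).
E[B | A=5.8] = -7.5 + (0.30)·(1.8/1.7)·(5.8 − (9.9)) = -7.5 + (0.31765)·(-4.1) = -8.8024.

-8.8024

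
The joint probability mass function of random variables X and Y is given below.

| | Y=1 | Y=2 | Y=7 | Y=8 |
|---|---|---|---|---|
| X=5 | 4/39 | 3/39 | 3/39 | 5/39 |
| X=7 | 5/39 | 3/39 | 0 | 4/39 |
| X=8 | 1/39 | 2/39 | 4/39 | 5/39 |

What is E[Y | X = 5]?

71/15

P(X = 5) = 5/13.
Summing Y·P(X=x,Y=y) over the conditioning event gives 71/39.
E[Y | X = 5] = (71/39) / (5/13) = 71/15.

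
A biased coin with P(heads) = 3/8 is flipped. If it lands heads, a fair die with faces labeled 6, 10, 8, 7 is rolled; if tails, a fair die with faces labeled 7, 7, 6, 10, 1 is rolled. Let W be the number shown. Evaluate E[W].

217/32

E[W | heads] = (6+10+8+7)/4 = 31/4.
E[W | tails] = (7+7+6+10+1)/5 = 31/5.
By the law of total expectation,
E[W] = (3/8)·(31/4) + (5/8)·(31/5) = 217/32.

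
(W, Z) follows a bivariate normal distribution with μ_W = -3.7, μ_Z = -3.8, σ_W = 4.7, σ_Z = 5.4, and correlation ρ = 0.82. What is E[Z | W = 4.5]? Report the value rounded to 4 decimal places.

For a bivariate normal, E[Z | W=x] = μ_Z + ρ·(σ_Z/σ_W)·(x − μ_W).
E[Z | W=4.5] = -3.8 + (0.82)·(5.4/4.7)·(4.5 − (-3.7)) = -3.8 + (0.942128)·(8.2) = 3.9254.

3.9254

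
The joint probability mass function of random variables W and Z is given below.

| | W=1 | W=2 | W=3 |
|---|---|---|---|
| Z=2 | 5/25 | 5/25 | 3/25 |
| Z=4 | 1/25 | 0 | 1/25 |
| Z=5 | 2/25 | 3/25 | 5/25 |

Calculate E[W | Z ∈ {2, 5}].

47/23

P(Z ∈ {2, 5}) = 23/25.
Σ W·P over the event = 1·(5/25) + 1·(2/25) + 2·(5/25) + 2·(3/25) + 3·(3/25) + 3·(5/25) = 47/25.
E[W | Z ∈ {2, 5}] = (47/25) / (23/25) = 47/23.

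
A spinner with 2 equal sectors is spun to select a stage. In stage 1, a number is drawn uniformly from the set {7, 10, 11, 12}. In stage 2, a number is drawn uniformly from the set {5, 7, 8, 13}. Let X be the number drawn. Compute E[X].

E[X | stage 1] = (7+10+11+12)/4 = 10.
E[X | stage 2] = (5+7+8+13)/4 = 33/4.
E[X] = (1/2)·(10) + (1/2)·(33/4) = 73/8.

73/8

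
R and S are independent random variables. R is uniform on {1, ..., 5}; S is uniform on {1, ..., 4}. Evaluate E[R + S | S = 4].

7

Outcomes with S = 4: (1,4), (2,4), (3,4), (4,4), (5,4), each with probability 1/20.
E[R + S | S = 4] = (5 + 6 + 7 + 8 + 9) / 5 = 7.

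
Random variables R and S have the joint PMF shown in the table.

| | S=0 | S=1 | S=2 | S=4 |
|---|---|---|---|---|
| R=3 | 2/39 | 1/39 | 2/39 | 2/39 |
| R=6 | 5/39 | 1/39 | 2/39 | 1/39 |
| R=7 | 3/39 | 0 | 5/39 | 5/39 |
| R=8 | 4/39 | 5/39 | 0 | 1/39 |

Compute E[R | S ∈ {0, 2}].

142/23

P(S ∈ {0, 2}) = 23/39.
Σ R·P over the event = 3·(2/39) + 3·(2/39) + 6·(5/39) + 6·(2/39) + 7·(3/39) + 7·(5/39) + 8·(4/39) = 142/39.
E[R | S ∈ {0, 2}] = (142/39) / (23/39) = 142/23.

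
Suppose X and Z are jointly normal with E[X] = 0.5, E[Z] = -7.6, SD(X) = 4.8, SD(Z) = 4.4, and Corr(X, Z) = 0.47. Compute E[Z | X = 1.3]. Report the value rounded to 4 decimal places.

For a bivariate normal, E[Z | X=x] = μ_Z + ρ·(σ_Z/σ_X)·(x − μ_X).
E[Z | X=1.3] = -7.6 + (0.47)·(4.4/4.8)·(1.3 − (0.5)) = -7.6 + (0.43083)·(0.8) = -7.2553.

-7.2553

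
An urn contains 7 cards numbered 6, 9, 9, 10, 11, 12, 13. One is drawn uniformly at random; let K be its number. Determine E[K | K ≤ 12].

P(K ≤ 12) = 6/7.
Σ over the event: 6·1/7 + 9·2/7 + 10·1/7 + 11·1/7 + 12·1/7 = 57/7.
E[K | K ≤ 12] = (57/7) / (6/7) = 19/2.

19/2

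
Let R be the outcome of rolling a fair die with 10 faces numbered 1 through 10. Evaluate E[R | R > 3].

Given R > 3, R is equally likely to be any of {4, 5, 6, 7, 8, 9, 10}.
E[R | R > 3] = (4 + 5 + 6 + 7 + 8 + 9 + 10) / 7 = 7.

7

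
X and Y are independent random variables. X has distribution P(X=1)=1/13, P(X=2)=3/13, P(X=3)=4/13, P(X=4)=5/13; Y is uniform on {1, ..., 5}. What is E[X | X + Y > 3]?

187/60

P(X + Y > 3) = 12/13.
Summing X·P(x,y) over outcomes with X + Y > 3 gives 187/65.
E[X | X + Y > 3] = (187/65) / (12/13) = 187/60.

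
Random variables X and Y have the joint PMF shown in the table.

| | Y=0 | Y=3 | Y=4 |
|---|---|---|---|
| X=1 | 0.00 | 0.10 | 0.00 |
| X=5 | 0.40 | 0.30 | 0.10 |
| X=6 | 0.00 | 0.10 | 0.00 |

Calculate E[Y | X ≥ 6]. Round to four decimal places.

P(X ≥ 6) = 0.10.
Σ Y·P over the event = 3·(0.10) = 0.30.
E[Y | X ≥ 6] = (0.30) / (0.10) = 3.0000.

3.0000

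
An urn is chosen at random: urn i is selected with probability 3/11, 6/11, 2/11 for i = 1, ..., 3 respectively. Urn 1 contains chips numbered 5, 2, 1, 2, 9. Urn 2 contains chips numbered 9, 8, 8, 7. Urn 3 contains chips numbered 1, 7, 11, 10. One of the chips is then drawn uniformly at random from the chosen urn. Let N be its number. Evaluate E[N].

739/110

E[N | urn 1] = (5+2+1+2+9)/5 = 19/5.
E[N | urn 2] = (9+8+8+7)/4 = 8.
E[N | urn 3] = (1+7+11+10)/4 = 29/4.
By the law of total expectation,
E[N] = (3/11)·(19/5) + (6/11)·(8) + (2/11)·(29/4) = 739/110.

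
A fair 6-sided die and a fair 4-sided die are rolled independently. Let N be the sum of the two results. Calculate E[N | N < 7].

P(N < 7) = 7/12.
Σ over the event: 2·1/24 + 3·1/12 + 4·1/8 + 5·1/6 + 6·1/6 = 8/3.
E[N | N < 7] = (8/3) / (7/12) = 32/7.

32/7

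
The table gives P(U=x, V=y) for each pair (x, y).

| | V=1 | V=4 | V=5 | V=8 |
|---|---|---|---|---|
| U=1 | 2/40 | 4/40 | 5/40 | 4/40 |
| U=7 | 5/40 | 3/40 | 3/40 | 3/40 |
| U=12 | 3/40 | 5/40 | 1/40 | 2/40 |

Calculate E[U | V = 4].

85/12

P(V = 4) = 3/10.
Σ U·P over the event = 1·(4/40) + 7·(3/40) + 12·(5/40) = 17/8.
E[U | V = 4] = (17/8) / (3/10) = 85/12.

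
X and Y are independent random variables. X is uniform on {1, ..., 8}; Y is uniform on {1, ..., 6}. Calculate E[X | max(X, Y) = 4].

22/7

P(max(X, Y) = 4) = 7/48.
Summing X·P(x,y) over outcomes with max(X, Y) = 4 gives 11/24.
E[X | max(X, Y) = 4] = (11/24) / (7/48) = 22/7.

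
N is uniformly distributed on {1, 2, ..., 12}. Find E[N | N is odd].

Given N is odd, N is equally likely to be any of {1, 3, 5, 7, 9, 11}.
E[N | N is odd] = (1 + 3 + 5 + 7 + 9 + 11) / 6 = 6.

6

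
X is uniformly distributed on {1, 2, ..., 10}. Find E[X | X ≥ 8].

Given X ≥ 8, X is equally likely to be any of {8, 9, 10}.
E[X | X ≥ 8] = (8 + 9 + 10) / 3 = 9.

9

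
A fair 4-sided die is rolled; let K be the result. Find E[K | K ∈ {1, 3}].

2

P(K ∈ {1, 3}) = 1/2.
Σ over the event: 1·1/4 + 3·1/4 = 1.
E[K | K ∈ {1, 3}] = (1) / (1/2) = 2.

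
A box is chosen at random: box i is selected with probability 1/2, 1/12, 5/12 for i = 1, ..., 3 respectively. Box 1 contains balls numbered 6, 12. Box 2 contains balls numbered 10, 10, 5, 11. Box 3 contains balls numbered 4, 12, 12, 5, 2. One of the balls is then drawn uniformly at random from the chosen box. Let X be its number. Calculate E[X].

49/6

E[X | box 1] = (6+12)/2 = 9.
E[X | box 2] = (10+10+5+11)/4 = 9.
E[X | box 3] = (4+12+12+5+2)/5 = 7.
By the law of total expectation,
E[X] = (1/2)·(9) + (1/12)·(9) + (5/12)·(7) = 49/6.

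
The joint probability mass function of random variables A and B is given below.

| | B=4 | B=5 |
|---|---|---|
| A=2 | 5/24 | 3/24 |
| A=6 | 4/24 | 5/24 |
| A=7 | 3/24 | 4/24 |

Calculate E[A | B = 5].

16/3

P(B = 5) = 1/2.
Σ A·P over the event = 2·(3/24) + 6·(5/24) + 7·(4/24) = 8/3.
E[A | B = 5] = (8/3) / (1/2) = 16/3.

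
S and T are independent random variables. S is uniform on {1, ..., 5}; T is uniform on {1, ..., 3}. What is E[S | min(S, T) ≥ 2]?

Outcomes with min(S, T) ≥ 2: (2,2), (2,3), (3,2), (3,3), (4,2), (4,3), (5,2), (5,3), each with probability 1/15.
E[S | min(S, T) ≥ 2] = (2 + 2 + 3 + 3 + 4 + 4 + 5 + 5) / 8 = 7/2.

7/2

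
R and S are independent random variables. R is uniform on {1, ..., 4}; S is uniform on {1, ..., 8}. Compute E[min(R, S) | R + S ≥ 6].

57/22

P(R + S ≥ 6) = 11/16.
Summing min(R,S)·P(x,y) over outcomes with R + S ≥ 6 gives 57/32.
E[min(R, S) | R + S ≥ 6] = (57/32) / (11/16) = 57/22.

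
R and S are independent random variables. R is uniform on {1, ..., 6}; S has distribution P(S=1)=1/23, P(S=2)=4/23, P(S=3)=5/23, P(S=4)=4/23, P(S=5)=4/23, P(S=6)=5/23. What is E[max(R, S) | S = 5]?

31/6

P(S = 5) = 4/23.
Summing max(R,S)·P(x,y) over outcomes with S = 5 gives 62/69.
E[max(R, S) | S = 5] = (62/69) / (4/23) = 31/6.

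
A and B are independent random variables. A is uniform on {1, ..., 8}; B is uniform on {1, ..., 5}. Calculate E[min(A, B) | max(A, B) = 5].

25/9

Outcomes with max(A, B) = 5: (1,5), (2,5), (3,5), (4,5), (5,1), (5,2), (5,3), (5,4), (5,5), each with probability 1/40.
E[min(A, B) | max(A, B) = 5] = (1 + 2 + 3 + 4 + 1 + 2 + 3 + 4 + 5) / 9 = 25/9.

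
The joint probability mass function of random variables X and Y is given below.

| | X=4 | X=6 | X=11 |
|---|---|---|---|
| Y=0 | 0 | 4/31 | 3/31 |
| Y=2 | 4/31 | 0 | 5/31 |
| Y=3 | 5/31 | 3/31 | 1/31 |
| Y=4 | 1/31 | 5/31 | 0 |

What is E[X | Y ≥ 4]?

P(Y ≥ 4) = 6/31.
Σ X·P over the event = 4·(1/31) + 6·(5/31) = 34/31.
E[X | Y ≥ 4] = (34/31) / (6/31) = 17/3.

17/3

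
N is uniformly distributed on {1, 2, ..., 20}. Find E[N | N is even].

11

Given N is even, N is equally likely to be any of {2, 4, 6, 8, 10, 12, 14, 16, 18, 20}.
E[N | N is even] = (2 + 4 + 6 + 8 + 10 + 12 + 14 + 16 + 18 + 20) / 10 = 11.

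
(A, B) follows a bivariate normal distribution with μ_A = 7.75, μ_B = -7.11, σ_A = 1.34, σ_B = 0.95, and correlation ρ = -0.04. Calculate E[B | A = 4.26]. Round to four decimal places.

-7.0110

The regression of B on A has slope ρ·σ_B/σ_A and passes through (μ_A, μ_B).
E[B | A=4.26] = -7.11 + (-0.04)·(0.95/1.34)·(4.26 − (7.75)) = -7.11 + (-0.028358)·(-3.49) = -7.0110.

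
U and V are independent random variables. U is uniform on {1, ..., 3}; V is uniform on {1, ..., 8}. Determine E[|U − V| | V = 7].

Outcomes with V = 7: (1,7), (2,7), (3,7), each with probability 1/24.
E[|U − V| | V = 7] = (6 + 5 + 4) / 3 = 5.

5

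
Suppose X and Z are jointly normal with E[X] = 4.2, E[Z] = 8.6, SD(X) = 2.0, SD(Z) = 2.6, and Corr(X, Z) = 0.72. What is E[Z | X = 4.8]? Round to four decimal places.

9.1616

The regression of Z on X has slope ρ·σ_Z/σ_X and passes through (μ_X, μ_Z).
E[Z | X=4.8] = 8.6 + (0.72)·(2.6/2.0)·(4.8 − (4.2)) = 8.6 + (0.936)·(0.6) = 9.1616.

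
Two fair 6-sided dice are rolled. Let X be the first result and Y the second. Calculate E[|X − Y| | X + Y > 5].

P(X + Y > 5) = 13/18.
Summing |X−Y|·P(x,y) over outcomes with X + Y > 5 gives 14/9.
E[|X − Y| | X + Y > 5] = (14/9) / (13/18) = 28/13.

28/13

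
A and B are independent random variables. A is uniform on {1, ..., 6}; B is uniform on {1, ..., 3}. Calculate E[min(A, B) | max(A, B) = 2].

4/3

Outcomes with max(A, B) = 2: (1,2), (2,1), (2,2), each with probability 1/18.
E[min(A, B) | max(A, B) = 2] = (1 + 1 + 2) / 3 = 4/3.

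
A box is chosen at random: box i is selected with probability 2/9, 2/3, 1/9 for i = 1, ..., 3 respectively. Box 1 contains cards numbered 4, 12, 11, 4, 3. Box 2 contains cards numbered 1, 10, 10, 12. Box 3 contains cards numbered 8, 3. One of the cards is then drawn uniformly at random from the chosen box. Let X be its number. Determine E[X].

E[X | box 1] = (4+12+11+4+3)/5 = 34/5.
E[X | box 2] = (1+10+10+12)/4 = 33/4.
E[X | box 3] = (8+3)/2 = 11/2.
E[X] = (2/9)·(34/5) + (2/3)·(33/4) + (1/9)·(11/2) = 343/45.

343/45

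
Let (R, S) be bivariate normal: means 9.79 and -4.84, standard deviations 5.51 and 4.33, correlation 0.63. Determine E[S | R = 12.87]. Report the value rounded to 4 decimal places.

-3.3151

E[S | R=x] = μ_S + ρ(σ_S/σ_R)(x − μ_R) for jointly normal variables.
E[S | R=12.87] = -4.84 + (0.63)·(4.33/5.51)·(12.87 − (9.79)) = -4.84 + (0.495082)·(3.08) = -3.3151.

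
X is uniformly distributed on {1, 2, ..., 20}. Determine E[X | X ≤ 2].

3/2

Given X ≤ 2, X is equally likely to be any of {1, 2}.
E[X | X ≤ 2] = (1 + 2) / 2 = 3/2.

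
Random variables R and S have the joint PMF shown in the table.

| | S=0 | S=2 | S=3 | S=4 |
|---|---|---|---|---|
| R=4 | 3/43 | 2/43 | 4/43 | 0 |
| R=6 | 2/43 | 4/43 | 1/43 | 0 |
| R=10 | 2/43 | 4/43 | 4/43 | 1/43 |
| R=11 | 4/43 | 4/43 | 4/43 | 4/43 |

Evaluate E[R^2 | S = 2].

P(S = 2) = 14/43.
Σ R^2·P over the event = 16·(2/43) + 36·(4/43) + 100·(4/43) + 121·(4/43) = 1060/43.
E[R^2 | S = 2] = (1060/43) / (14/43) = 530/7.

530/7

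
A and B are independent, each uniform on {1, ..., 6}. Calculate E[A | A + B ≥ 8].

P(A + B ≥ 8) = 5/12.
Summing A·P(x,y) over outcomes with A + B ≥ 8 gives 35/18.
E[A | A + B ≥ 8] = (35/18) / (5/12) = 14/3.

14/3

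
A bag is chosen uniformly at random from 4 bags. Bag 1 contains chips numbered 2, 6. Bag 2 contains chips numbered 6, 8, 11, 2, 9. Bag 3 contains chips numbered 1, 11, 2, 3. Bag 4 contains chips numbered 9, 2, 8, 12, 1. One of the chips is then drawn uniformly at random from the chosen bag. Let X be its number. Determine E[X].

437/80

E[X | bag 1] = (2+6)/2 = 4.
E[X | bag 2] = (6+8+11+2+9)/5 = 36/5.
E[X | bag 3] = (1+11+2+3)/4 = 17/4.
E[X | bag 4] = (9+2+8+12+1)/5 = 32/5.
E[X] = (1/4)·(4) + (1/4)·(36/5) + (1/4)·(17/4) + (1/4)·(32/5) = 437/80.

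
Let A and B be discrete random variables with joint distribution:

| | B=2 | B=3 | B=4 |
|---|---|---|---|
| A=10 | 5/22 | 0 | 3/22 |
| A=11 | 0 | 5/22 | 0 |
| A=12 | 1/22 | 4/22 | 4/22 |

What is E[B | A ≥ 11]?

45/14

P(A ≥ 11) = 7/11.
Σ B·P over the event = 3·(5/22) + 2·(1/22) + 3·(4/22) + 4·(4/22) = 45/22.
E[B | A ≥ 11] = (45/22) / (7/11) = 45/14.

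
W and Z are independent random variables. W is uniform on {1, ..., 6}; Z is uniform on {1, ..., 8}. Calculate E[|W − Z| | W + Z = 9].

10/3

Outcomes with W + Z = 9: (1,8), (2,7), (3,6), (4,5), (5,4), (6,3), each with probability 1/48.
E[|W − Z| | W + Z = 9] = (7 + 5 + 3 + 1 + 1 + 3) / 6 = 10/3.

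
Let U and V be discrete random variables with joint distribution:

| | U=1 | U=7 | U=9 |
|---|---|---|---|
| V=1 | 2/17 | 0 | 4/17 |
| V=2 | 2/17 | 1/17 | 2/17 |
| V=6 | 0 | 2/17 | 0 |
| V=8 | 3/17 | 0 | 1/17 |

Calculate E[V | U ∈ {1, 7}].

P(U ∈ {1, 7}) = 10/17.
Σ V·P over the event = 1·(2/17) + 2·(2/17) + 8·(3/17) + 2·(1/17) + 6·(2/17) = 44/17.
E[V | U ∈ {1, 7}] = (44/17) / (10/17) = 22/5.

22/5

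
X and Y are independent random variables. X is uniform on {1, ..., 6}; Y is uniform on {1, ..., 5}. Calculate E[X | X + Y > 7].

5

P(X + Y > 7) = 1/3.
Summing X·P(x,y) over outcomes with X + Y > 7 gives 5/3.
E[X | X + Y > 7] = (5/3) / (1/3) = 5.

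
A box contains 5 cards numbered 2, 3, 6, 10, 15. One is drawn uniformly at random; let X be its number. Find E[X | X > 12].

15

P(X > 12) = 1/5.
Σ over the event: 15·1/5 = 3.
E[X | X > 12] = (3) / (1/5) = 15.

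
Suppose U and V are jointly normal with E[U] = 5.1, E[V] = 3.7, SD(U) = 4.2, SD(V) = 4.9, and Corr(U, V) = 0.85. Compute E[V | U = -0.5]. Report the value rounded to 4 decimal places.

The regression of V on U has slope ρ·σ_V/σ_U and passes through (μ_U, μ_V).
E[V | U=-0.5] = 3.7 + (0.85)·(4.9/4.2)·(-0.5 − (5.1)) = 3.7 + (0.991667)·(-5.6) = -1.8533.

-1.8533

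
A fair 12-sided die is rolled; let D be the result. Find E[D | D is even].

7

Given D is even, D is equally likely to be any of {2, 4, 6, 8, 10, 12}.
E[D | D is even] = (2 + 4 + 6 + 8 + 10 + 12) / 6 = 7.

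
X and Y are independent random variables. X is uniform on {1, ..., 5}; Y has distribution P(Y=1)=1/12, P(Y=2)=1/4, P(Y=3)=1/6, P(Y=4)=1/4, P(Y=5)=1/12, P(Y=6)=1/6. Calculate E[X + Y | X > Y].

P(X > Y) = 1/3.
Summing (X+Y)·P(x,y) over outcomes with X > Y gives 43/20.
E[X + Y | X > Y] = (43/20) / (1/3) = 129/20.

129/20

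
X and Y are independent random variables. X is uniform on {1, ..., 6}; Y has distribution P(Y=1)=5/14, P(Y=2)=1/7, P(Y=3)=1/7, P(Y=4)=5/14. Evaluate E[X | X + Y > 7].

P(X + Y > 7) = 1/4.
Summing X·P(x,y) over outcomes with X + Y > 7 gives 109/84.
E[X | X + Y > 7] = (109/84) / (1/4) = 109/21.

109/21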